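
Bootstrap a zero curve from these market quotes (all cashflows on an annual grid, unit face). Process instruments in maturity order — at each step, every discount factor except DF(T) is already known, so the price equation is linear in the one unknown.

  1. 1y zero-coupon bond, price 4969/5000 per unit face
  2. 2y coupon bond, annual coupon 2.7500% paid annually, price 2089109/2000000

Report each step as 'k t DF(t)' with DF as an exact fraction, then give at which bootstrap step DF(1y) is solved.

step 1 [1y] zero: DF = P = 4969/5000 ≈ 0.993800
step 2 [2y] bond c/1=11/400: DF=(2089109/2000000 − 11/400·(0.993800))/(1+11/400) = 99/100 ≈ 0.990000

1 1 4969/5000
2 2 99/100
DF(1y) is solved at step 1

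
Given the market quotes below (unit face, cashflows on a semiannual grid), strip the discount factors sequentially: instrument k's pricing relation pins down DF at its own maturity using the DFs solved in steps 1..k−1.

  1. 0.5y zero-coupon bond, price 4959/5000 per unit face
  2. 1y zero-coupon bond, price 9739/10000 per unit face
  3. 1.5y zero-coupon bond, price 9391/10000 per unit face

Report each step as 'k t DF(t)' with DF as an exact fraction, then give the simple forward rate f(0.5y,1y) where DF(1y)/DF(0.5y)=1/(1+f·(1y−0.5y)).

1 1/2 4959/5000
2 1 9739/10000
3 3/2 9391/10000
f(0.5y,1y) = ((4959/5000)/(9739/10000) − 1)/(1/2) = 358/9739 ≈ 3.6759%

step 1 [0.5y] zero: DF = P = 4959/5000 ≈ 0.991800
step 2 [1y] zero: DF = P = 9739/10000 ≈ 0.973900
step 3 [1.5y] zero: DF = P = 9391/10000 ≈ 0.939100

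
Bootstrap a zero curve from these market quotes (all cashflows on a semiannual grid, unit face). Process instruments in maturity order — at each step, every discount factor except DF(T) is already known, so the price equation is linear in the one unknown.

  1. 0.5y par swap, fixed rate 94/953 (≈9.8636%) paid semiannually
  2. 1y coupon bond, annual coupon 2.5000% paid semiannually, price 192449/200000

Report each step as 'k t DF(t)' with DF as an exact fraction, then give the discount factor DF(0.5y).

step 1 [0.5y] swap r/2=47/953: DF=(1 − 47/953·(0))/(1+47/953) = 953/1000 ≈ 0.953000
step 2 [1y] bond c/2=1/80: DF=(192449/200000 − 1/80·(0.953000))/(1+1/80) = 4693/5000 ≈ 0.938600

1 1/2 953/1000
2 1 4693/5000
DF(0.5y) = 953/1000 ≈ 0.953000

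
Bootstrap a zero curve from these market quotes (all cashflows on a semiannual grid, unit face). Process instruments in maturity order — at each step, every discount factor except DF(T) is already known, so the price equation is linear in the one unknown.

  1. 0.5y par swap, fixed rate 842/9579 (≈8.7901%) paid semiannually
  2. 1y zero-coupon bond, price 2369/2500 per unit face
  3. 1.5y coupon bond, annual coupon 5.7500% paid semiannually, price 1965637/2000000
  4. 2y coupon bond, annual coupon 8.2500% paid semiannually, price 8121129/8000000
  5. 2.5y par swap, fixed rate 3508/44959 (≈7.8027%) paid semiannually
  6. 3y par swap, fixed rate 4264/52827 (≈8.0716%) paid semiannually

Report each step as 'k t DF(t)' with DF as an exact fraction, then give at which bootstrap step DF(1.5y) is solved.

1 1/2 9579/10000
2 1 2369/2500
3 3/2 9021/10000
4 2 8637/10000
5 5/2 4123/5000
6 3 1967/2500
DF(1.5y) is solved at step 3

step 1 [0.5y] swap r/2=421/9579: DF=(1 − 421/9579·(0))/(1+421/9579) = 9579/10000 ≈ 0.957900
step 2 [1y] zero: DF = P = 2369/2500 ≈ 0.947600
step 3 [1.5y] bond c/2=23/800: DF=(1965637/2000000 − 23/800·(0.957900+0.947600))/(1+23/800) = 9021/10000 ≈ 0.902100
step 4 [2y] bond c/2=33/800: DF=(8121129/8000000 − 33/800·(0.957900+0.947600+0.902100))/(1+33/800) = 8637/10000 ≈ 0.863700
step 5 [2.5y] swap r/2=1754/44959: DF=(1 − 1754/44959·(0.957900+0.947600+0.902100+0.863700))/(1+1754/44959) = 4123/5000 ≈ 0.824600
step 6 [3y] swap r/2=2132/52827: DF=(1 − 2132/52827·(0.957900+0.947600+0.902100+0.863700+0.824600))/(1+2132/52827) = 1967/2500 ≈ 0.786800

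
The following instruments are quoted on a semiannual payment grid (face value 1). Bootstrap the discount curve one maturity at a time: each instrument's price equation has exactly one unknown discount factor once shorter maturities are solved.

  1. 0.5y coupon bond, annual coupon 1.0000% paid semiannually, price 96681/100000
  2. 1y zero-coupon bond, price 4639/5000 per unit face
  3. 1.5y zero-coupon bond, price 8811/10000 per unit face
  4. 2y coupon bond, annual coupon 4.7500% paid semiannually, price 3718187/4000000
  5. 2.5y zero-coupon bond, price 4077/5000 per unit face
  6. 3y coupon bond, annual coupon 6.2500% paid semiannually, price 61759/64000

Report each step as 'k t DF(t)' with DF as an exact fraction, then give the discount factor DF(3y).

1 1/2 481/500
2 1 4639/5000
3 3/2 8811/10000
4 2 8437/10000
5 5/2 4077/5000
6 3 1603/2000
DF(3y) = 1603/2000 ≈ 0.801500

step 1 [0.5y] bond c/2=1/200: DF=(96681/100000 − 1/200·(0))/(1+1/200) = 481/500 ≈ 0.962000
step 2 [1y] zero: DF = P = 4639/5000 ≈ 0.927800
step 3 [1.5y] zero: DF = P = 8811/10000 ≈ 0.881100
step 4 [2y] bond c/2=19/800: DF=(3718187/4000000 − 19/800·(0.962000+0.927800+0.881100))/(1+19/800) = 8437/10000 ≈ 0.843700
step 5 [2.5y] zero: DF = P = 4077/5000 ≈ 0.815400
step 6 [3y] bond c/2=1/32: DF=(61759/64000 − 1/32·(0.962000+0.927800+0.881100+0.843700+0.815400))/(1+1/32) = 1603/2000 ≈ 0.801500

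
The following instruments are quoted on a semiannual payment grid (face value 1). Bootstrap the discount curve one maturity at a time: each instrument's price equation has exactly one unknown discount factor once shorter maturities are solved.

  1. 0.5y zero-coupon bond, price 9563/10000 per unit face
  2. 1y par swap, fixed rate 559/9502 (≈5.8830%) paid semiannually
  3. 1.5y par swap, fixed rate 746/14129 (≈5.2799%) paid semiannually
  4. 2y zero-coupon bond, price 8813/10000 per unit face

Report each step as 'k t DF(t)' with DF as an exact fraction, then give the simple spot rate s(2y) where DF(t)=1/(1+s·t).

step 1 [0.5y] zero: DF = P = 9563/10000 ≈ 0.956300
step 2 [1y] swap r/2=559/19004: DF=(1 − 559/19004·(0.956300))/(1+559/19004) = 9441/10000 ≈ 0.944100
step 3 [1.5y] swap r/2=373/14129: DF=(1 − 373/14129·(0.956300+0.944100))/(1+373/14129) = 4627/5000 ≈ 0.925400
step 4 [2y] zero: DF = P = 8813/10000 ≈ 0.881300

1 1/2 9563/10000
2 1 9441/10000
3 3/2 4627/5000
4 2 8813/10000
s(2y) = (1/(8813/10000) − 1)/(2) = 1187/17626 ≈ 6.7344%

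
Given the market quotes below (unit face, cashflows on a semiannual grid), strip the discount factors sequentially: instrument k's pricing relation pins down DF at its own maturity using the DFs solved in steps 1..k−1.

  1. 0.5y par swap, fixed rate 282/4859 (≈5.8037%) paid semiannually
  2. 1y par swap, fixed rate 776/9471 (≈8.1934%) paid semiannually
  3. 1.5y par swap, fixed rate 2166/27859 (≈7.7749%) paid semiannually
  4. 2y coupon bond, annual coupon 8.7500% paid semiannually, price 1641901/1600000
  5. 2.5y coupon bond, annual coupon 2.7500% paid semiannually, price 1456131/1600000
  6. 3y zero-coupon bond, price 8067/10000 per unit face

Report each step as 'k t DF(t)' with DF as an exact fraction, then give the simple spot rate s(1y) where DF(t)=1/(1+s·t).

1 1/2 4859/5000
2 1 1153/1250
3 3/2 8917/10000
4 2 1083/1250
5 5/2 4241/5000
6 3 8067/10000
s(1y) = (1/(1153/1250) − 1)/(1) = 97/1153 ≈ 8.4128%

step 1 [0.5y] swap r/2=141/4859: DF=(1 − 141/4859·(0))/(1+141/4859) = 4859/5000 ≈ 0.971800
step 2 [1y] swap r/2=388/9471: DF=(1 − 388/9471·(0.971800))/(1+388/9471) = 1153/1250 ≈ 0.922400
step 3 [1.5y] swap r/2=1083/27859: DF=(1 − 1083/27859·(0.971800+0.922400))/(1+1083/27859) = 8917/10000 ≈ 0.891700
step 4 [2y] bond c/2=7/160: DF=(1641901/1600000 − 7/160·(0.971800+0.922400+0.891700))/(1+7/160) = 1083/1250 ≈ 0.866400
step 5 [2.5y] bond c/2=11/800: DF=(1456131/1600000 − 11/800·(0.971800+0.922400+0.891700+0.866400))/(1+11/800) = 4241/5000 ≈ 0.848200
step 6 [3y] zero: DF = P = 8067/10000 ≈ 0.806700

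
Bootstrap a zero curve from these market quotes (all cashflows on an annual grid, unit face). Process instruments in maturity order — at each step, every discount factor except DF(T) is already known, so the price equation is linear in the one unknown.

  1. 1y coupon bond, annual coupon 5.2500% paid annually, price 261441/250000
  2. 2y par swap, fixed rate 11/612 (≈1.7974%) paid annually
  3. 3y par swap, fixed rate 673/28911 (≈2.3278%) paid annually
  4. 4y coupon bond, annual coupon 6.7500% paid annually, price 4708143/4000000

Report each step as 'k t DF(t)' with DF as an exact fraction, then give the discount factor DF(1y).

step 1 [1y] bond c/1=21/400: DF=(261441/250000 − 21/400·(0))/(1+21/400) = 621/625 ≈ 0.993600
step 2 [2y] swap r/1=11/612: DF=(1 − 11/612·(0.993600))/(1+11/612) = 603/625 ≈ 0.964800
step 3 [3y] swap r/1=673/28911: DF=(1 − 673/28911·(0.993600+0.964800))/(1+673/28911) = 9327/10000 ≈ 0.932700
step 4 [4y] bond c/1=27/400: DF=(4708143/4000000 − 27/400·(0.993600+0.964800+0.932700))/(1+27/400) = 4599/5000 ≈ 0.919800

1 1 621/625
2 2 603/625
3 3 9327/10000
4 4 4599/5000
DF(1y) = 621/625 ≈ 0.993600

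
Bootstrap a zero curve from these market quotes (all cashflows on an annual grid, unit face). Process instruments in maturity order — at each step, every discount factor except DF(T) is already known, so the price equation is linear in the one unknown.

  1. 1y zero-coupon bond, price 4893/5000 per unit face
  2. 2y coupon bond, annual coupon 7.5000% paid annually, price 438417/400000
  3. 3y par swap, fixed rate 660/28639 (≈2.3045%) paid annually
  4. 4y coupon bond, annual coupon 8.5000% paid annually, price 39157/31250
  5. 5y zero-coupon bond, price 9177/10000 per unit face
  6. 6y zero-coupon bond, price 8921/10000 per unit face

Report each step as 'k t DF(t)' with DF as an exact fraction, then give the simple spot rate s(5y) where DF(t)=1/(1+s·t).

step 1 [1y] zero: DF = P = 4893/5000 ≈ 0.978600
step 2 [2y] bond c/1=3/40: DF=(438417/400000 − 3/40·(0.978600))/(1+3/40) = 9513/10000 ≈ 0.951300
step 3 [3y] swap r/1=660/28639: DF=(1 − 660/28639·(0.978600+0.951300))/(1+660/28639) = 467/500 ≈ 0.934000
step 4 [4y] bond c/1=17/200: DF=(39157/31250 − 17/200·(0.978600+0.951300+0.934000))/(1+17/200) = 1861/2000 ≈ 0.930500
step 5 [5y] zero: DF = P = 9177/10000 ≈ 0.917700
step 6 [6y] zero: DF = P = 8921/10000 ≈ 0.892100

1 1 4893/5000
2 2 9513/10000
3 3 467/500
4 4 1861/2000
5 5 9177/10000
6 6 8921/10000
s(5y) = (1/(9177/10000) − 1)/(5) = 823/45885 ≈ 1.7936%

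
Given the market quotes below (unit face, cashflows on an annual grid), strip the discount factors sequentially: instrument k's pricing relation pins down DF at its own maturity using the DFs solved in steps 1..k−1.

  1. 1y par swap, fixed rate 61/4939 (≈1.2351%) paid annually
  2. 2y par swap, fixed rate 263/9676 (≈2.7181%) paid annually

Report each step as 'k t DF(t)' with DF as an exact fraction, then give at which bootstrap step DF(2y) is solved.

1 1 4939/5000
2 2 4737/5000
DF(2y) is solved at step 2

step 1 [1y] swap r/1=61/4939: DF=(1 − 61/4939·(0))/(1+61/4939) = 4939/5000 ≈ 0.987800
step 2 [2y] swap r/1=263/9676: DF=(1 − 263/9676·(0.987800))/(1+263/9676) = 4737/5000 ≈ 0.947400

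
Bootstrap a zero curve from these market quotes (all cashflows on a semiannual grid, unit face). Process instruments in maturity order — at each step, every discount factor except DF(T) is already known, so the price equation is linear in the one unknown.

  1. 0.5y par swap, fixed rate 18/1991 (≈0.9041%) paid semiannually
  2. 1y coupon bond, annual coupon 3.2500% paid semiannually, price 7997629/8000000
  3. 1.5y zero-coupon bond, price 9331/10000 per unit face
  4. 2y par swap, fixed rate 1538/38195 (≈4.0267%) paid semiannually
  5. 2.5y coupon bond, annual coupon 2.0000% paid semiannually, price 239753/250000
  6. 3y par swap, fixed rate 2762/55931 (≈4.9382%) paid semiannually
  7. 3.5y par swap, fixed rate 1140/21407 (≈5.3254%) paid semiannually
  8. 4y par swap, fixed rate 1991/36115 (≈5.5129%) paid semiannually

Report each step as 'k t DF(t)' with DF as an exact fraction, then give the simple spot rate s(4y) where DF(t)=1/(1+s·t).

1 1/2 1991/2000
2 1 4839/5000
3 3/2 9331/10000
4 2 9231/10000
5 5/2 9117/10000
6 3 8619/10000
7 7/2 829/1000
8 4 8009/10000
s(4y) = (1/(8009/10000) − 1)/(4) = 1991/32036 ≈ 6.2149%

step 1 [0.5y] swap r/2=9/1991: DF=(1 − 9/1991·(0))/(1+9/1991) = 1991/2000 ≈ 0.995500
step 2 [1y] bond c/2=13/800: DF=(7997629/8000000 − 13/800·(0.995500))/(1+13/800) = 4839/5000 ≈ 0.967800
step 3 [1.5y] zero: DF = P = 9331/10000 ≈ 0.933100
step 4 [2y] swap r/2=769/38195: DF=(1 − 769/38195·(0.995500+0.967800+0.933100))/(1+769/38195) = 9231/10000 ≈ 0.923100
step 5 [2.5y] bond c/2=1/100: DF=(239753/250000 − 1/100·(0.995500+0.967800+0.933100+0.923100))/(1+1/100) = 9117/10000 ≈ 0.911700
step 6 [3y] swap r/2=1381/55931: DF=(1 − 1381/55931·(0.995500+0.967800+0.933100+0.923100+0.911700))/(1+1381/55931) = 8619/10000 ≈ 0.861900
step 7 [3.5y] swap r/2=570/21407: DF=(1 − 570/21407·(0.995500+0.967800+0.933100+0.923100+0.911700+0.861900))/(1+570/21407) = 829/1000 ≈ 0.829000
step 8 [4y] swap r/2=1991/72230: DF=(1 − 1991/72230·(0.995500+0.967800+0.933100+0.923100+0.911700+0.861900+0.829000))/(1+1991/72230) = 8009/10000 ≈ 0.800900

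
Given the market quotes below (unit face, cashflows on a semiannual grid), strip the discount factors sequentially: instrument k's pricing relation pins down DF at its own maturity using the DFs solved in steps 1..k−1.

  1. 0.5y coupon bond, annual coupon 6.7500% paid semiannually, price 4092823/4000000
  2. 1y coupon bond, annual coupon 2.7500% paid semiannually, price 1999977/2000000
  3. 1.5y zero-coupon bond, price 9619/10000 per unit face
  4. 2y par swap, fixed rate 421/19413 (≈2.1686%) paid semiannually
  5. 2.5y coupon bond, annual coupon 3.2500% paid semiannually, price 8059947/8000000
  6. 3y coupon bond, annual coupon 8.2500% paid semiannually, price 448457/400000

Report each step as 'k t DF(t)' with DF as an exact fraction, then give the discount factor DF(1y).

step 1 [0.5y] bond c/2=27/800: DF=(4092823/4000000 − 27/800·(0))/(1+27/800) = 4949/5000 ≈ 0.989800
step 2 [1y] bond c/2=11/800: DF=(1999977/2000000 − 11/800·(0.989800))/(1+11/800) = 973/1000 ≈ 0.973000
step 3 [1.5y] zero: DF = P = 9619/10000 ≈ 0.961900
step 4 [2y] swap r/2=421/38826: DF=(1 − 421/38826·(0.989800+0.973000+0.961900))/(1+421/38826) = 9579/10000 ≈ 0.957900
step 5 [2.5y] bond c/2=13/800: DF=(8059947/8000000 − 13/800·(0.989800+0.973000+0.961900+0.957900))/(1+13/800) = 9293/10000 ≈ 0.929300
step 6 [3y] bond c/2=33/800: DF=(448457/400000 − 33/800·(0.989800+0.973000+0.961900+0.957900+0.929300))/(1+33/800) = 8861/10000 ≈ 0.886100

1 1/2 4949/5000
2 1 973/1000
3 3/2 9619/10000
4 2 9579/10000
5 5/2 9293/10000
6 3 8861/10000
DF(1y) = 973/1000 ≈ 0.973000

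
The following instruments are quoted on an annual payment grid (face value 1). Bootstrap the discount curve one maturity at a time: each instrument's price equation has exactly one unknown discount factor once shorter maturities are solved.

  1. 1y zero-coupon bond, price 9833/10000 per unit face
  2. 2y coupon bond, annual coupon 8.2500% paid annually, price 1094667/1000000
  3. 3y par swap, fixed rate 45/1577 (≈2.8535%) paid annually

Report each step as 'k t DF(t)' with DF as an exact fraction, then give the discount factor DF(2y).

step 1 [1y] zero: DF = P = 9833/10000 ≈ 0.983300
step 2 [2y] bond c/1=33/400: DF=(1094667/1000000 − 33/400·(0.983300))/(1+33/400) = 9363/10000 ≈ 0.936300
step 3 [3y] swap r/1=45/1577: DF=(1 − 45/1577·(0.983300+0.936300))/(1+45/1577) = 919/1000 ≈ 0.919000

1 1 9833/10000
2 2 9363/10000
3 3 919/1000
DF(2y) = 9363/10000 ≈ 0.936300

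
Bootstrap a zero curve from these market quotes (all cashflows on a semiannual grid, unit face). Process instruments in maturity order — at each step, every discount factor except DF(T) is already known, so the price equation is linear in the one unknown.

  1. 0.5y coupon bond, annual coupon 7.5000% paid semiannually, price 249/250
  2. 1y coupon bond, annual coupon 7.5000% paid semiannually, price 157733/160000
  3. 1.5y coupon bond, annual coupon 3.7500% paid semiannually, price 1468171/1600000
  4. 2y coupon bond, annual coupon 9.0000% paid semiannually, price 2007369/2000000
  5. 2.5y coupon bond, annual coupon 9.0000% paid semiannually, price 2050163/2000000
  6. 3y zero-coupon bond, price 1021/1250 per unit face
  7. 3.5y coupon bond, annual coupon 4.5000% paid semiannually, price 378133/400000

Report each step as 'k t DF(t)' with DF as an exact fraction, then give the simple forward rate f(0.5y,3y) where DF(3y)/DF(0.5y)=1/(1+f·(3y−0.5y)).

1 1/2 24/25
2 1 1831/2000
3 3/2 4331/5000
4 2 1053/1250
5 5/2 4133/5000
6 3 1021/1250
7 7/2 1619/2000
f(0.5y,3y) = ((24/25)/(1021/1250) − 1)/(5/2) = 358/5105 ≈ 7.0127%

step 1 [0.5y] bond c/2=3/80: DF=(249/250 − 3/80·(0))/(1+3/80) = 24/25 ≈ 0.960000
step 2 [1y] bond c/2=3/80: DF=(157733/160000 − 3/80·(0.960000))/(1+3/80) = 1831/2000 ≈ 0.915500
step 3 [1.5y] bond c/2=3/160: DF=(1468171/1600000 − 3/160·(0.960000+0.915500))/(1+3/160) = 4331/5000 ≈ 0.866200
step 4 [2y] bond c/2=9/200: DF=(2007369/2000000 − 9/200·(0.960000+0.915500+0.866200))/(1+9/200) = 1053/1250 ≈ 0.842400
step 5 [2.5y] bond c/2=9/200: DF=(2050163/2000000 − 9/200·(0.960000+0.915500+0.866200+0.842400))/(1+9/200) = 4133/5000 ≈ 0.826600
step 6 [3y] zero: DF = P = 1021/1250 ≈ 0.816800
step 7 [3.5y] bond c/2=9/400: DF=(378133/400000 − 9/400·(0.960000+0.915500+0.866200+0.842400+0.826600+0.816800))/(1+9/400) = 1619/2000 ≈ 0.809500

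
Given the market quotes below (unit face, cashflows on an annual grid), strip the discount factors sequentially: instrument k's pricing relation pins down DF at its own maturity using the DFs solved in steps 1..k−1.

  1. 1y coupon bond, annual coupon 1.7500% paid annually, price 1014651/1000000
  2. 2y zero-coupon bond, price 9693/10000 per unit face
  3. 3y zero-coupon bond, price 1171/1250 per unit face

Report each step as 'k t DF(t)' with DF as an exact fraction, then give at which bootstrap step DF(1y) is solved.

step 1 [1y] bond c/1=7/400: DF=(1014651/1000000 − 7/400·(0))/(1+7/400) = 2493/2500 ≈ 0.997200
step 2 [2y] zero: DF = P = 9693/10000 ≈ 0.969300
step 3 [3y] zero: DF = P = 1171/1250 ≈ 0.936800

1 1 2493/2500
2 2 9693/10000
3 3 1171/1250
DF(1y) is solved at step 1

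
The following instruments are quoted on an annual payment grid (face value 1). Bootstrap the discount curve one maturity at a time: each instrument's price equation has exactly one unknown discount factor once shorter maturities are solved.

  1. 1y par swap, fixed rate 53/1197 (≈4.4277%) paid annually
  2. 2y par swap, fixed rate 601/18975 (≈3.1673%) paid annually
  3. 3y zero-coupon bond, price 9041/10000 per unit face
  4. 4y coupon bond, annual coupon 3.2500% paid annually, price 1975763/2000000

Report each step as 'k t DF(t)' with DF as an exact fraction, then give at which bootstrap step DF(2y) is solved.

step 1 [1y] swap r/1=53/1197: DF=(1 − 53/1197·(0))/(1+53/1197) = 1197/1250 ≈ 0.957600
step 2 [2y] swap r/1=601/18975: DF=(1 − 601/18975·(0.957600))/(1+601/18975) = 9399/10000 ≈ 0.939900
step 3 [3y] zero: DF = P = 9041/10000 ≈ 0.904100
step 4 [4y] bond c/1=13/400: DF=(1975763/2000000 − 13/400·(0.957600+0.939900+0.904100))/(1+13/400) = 4343/5000 ≈ 0.868600

1 1 1197/1250
2 2 9399/10000
3 3 9041/10000
4 4 4343/5000
DF(2y) is solved at step 2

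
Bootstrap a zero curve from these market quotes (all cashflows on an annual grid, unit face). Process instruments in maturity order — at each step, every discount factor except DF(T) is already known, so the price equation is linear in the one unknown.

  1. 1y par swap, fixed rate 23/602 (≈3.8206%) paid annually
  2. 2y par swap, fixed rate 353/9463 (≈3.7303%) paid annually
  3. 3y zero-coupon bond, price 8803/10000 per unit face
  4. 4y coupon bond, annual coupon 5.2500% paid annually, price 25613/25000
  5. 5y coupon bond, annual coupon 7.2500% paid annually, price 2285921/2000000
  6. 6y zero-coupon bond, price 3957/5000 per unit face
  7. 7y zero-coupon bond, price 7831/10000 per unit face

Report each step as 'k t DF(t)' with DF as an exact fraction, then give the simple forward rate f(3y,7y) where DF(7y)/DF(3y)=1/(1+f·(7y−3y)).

1 1 602/625
2 2 4647/5000
3 3 8803/10000
4 4 8351/10000
5 5 4109/5000
6 6 3957/5000
7 7 7831/10000
f(3y,7y) = ((8803/10000)/(7831/10000) − 1)/(4) = 243/7831 ≈ 3.1031%

step 1 [1y] swap r/1=23/602: DF=(1 − 23/602·(0))/(1+23/602) = 602/625 ≈ 0.963200
step 2 [2y] swap r/1=353/9463: DF=(1 − 353/9463·(0.963200))/(1+353/9463) = 4647/5000 ≈ 0.929400
step 3 [3y] zero: DF = P = 8803/10000 ≈ 0.880300
step 4 [4y] bond c/1=21/400: DF=(25613/25000 − 21/400·(0.963200+0.929400+0.880300))/(1+21/400) = 8351/10000 ≈ 0.835100
step 5 [5y] bond c/1=29/400: DF=(2285921/2000000 − 29/400·(0.963200+0.929400+0.880300+0.835100))/(1+29/400) = 4109/5000 ≈ 0.821800
step 6 [6y] zero: DF = P = 3957/5000 ≈ 0.791400
step 7 [7y] zero: DF = P = 7831/10000 ≈ 0.783100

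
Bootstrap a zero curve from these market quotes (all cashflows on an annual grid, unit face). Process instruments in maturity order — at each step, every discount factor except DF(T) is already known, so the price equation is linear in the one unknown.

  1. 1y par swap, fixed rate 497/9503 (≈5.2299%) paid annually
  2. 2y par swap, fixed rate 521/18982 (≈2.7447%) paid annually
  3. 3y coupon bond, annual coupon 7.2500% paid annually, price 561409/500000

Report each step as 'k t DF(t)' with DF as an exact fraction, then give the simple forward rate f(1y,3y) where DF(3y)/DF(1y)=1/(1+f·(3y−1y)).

1 1 9503/10000
2 2 9479/10000
3 3 4593/5000
f(1y,3y) = ((9503/10000)/(4593/5000) − 1)/(2) = 317/18372 ≈ 1.7255%

step 1 [1y] swap r/1=497/9503: DF=(1 − 497/9503·(0))/(1+497/9503) = 9503/10000 ≈ 0.950300
step 2 [2y] swap r/1=521/18982: DF=(1 − 521/18982·(0.950300))/(1+521/18982) = 9479/10000 ≈ 0.947900
step 3 [3y] bond c/1=29/400: DF=(561409/500000 − 29/400·(0.950300+0.947900))/(1+29/400) = 4593/5000 ≈ 0.918600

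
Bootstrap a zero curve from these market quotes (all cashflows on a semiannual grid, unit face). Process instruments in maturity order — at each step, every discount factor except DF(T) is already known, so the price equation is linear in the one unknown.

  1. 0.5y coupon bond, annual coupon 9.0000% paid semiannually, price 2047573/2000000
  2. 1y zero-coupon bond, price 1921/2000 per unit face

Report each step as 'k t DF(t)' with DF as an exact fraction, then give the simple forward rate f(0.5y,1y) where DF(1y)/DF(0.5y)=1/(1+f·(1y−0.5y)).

step 1 [0.5y] bond c/2=9/200: DF=(2047573/2000000 − 9/200·(0))/(1+9/200) = 9797/10000 ≈ 0.979700
step 2 [1y] zero: DF = P = 1921/2000 ≈ 0.960500

1 1/2 9797/10000
2 1 1921/2000
f(0.5y,1y) = ((9797/10000)/(1921/2000) − 1)/(1/2) = 384/9605 ≈ 3.9979%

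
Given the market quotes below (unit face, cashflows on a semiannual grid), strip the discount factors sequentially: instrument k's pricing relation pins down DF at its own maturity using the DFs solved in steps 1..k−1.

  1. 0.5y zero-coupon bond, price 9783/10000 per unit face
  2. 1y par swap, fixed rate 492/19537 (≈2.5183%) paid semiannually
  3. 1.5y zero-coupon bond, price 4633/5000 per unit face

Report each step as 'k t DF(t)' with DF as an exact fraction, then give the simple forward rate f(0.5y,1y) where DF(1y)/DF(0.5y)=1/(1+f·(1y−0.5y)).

step 1 [0.5y] zero: DF = P = 9783/10000 ≈ 0.978300
step 2 [1y] swap r/2=246/19537: DF=(1 − 246/19537·(0.978300))/(1+246/19537) = 4877/5000 ≈ 0.975400
step 3 [1.5y] zero: DF = P = 4633/5000 ≈ 0.926600

1 1/2 9783/10000
2 1 4877/5000
3 3/2 4633/5000
f(0.5y,1y) = ((9783/10000)/(4877/5000) − 1)/(1/2) = 29/4877 ≈ 0.5946%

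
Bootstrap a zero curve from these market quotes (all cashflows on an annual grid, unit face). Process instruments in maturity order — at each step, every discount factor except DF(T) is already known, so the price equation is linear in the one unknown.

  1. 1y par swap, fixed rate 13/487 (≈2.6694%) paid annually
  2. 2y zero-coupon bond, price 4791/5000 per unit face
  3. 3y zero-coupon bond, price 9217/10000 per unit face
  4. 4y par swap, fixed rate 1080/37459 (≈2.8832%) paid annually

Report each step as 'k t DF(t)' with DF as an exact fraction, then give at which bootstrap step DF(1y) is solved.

step 1 [1y] swap r/1=13/487: DF=(1 − 13/487·(0))/(1+13/487) = 487/500 ≈ 0.974000
step 2 [2y] zero: DF = P = 4791/5000 ≈ 0.958200
step 3 [3y] zero: DF = P = 9217/10000 ≈ 0.921700
step 4 [4y] swap r/1=1080/37459: DF=(1 − 1080/37459·(0.974000+0.958200+0.921700))/(1+1080/37459) = 223/250 ≈ 0.892000

1 1 487/500
2 2 4791/5000
3 3 9217/10000
4 4 223/250
DF(1y) is solved at step 1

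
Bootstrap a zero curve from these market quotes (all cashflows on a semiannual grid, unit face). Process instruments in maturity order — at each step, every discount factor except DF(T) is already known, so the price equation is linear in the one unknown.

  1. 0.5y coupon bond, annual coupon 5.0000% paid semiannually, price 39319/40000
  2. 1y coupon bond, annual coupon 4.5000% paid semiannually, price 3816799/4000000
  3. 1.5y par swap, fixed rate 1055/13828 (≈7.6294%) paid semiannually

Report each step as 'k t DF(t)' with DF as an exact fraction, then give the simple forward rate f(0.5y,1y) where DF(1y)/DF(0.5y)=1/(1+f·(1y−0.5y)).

step 1 [0.5y] bond c/2=1/40: DF=(39319/40000 − 1/40·(0))/(1+1/40) = 959/1000 ≈ 0.959000
step 2 [1y] bond c/2=9/400: DF=(3816799/4000000 − 9/400·(0.959000))/(1+9/400) = 9121/10000 ≈ 0.912100
step 3 [1.5y] swap r/2=1055/27656: DF=(1 − 1055/27656·(0.959000+0.912100))/(1+1055/27656) = 1789/2000 ≈ 0.894500

1 1/2 959/1000
2 1 9121/10000
3 3/2 1789/2000
f(0.5y,1y) = ((959/1000)/(9121/10000) − 1)/(1/2) = 134/1303 ≈ 10.2840%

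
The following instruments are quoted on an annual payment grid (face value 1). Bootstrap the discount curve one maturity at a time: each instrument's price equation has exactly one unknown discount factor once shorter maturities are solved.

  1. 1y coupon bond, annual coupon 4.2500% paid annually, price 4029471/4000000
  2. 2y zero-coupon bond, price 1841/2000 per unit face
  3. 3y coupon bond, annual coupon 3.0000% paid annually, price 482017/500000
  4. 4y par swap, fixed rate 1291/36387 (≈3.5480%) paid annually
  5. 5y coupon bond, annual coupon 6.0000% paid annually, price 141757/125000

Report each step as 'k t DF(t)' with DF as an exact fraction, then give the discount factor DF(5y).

1 1 9663/10000
2 2 1841/2000
3 3 881/1000
4 4 8709/10000
5 5 8639/10000
DF(5y) = 8639/10000 ≈ 0.863900

step 1 [1y] bond c/1=17/400: DF=(4029471/4000000 − 17/400·(0))/(1+17/400) = 9663/10000 ≈ 0.966300
step 2 [2y] zero: DF = P = 1841/2000 ≈ 0.920500
step 3 [3y] bond c/1=3/100: DF=(482017/500000 − 3/100·(0.966300+0.920500))/(1+3/100) = 881/1000 ≈ 0.881000
step 4 [4y] swap r/1=1291/36387: DF=(1 − 1291/36387·(0.966300+0.920500+0.881000))/(1+1291/36387) = 8709/10000 ≈ 0.870900
step 5 [5y] bond c/1=3/50: DF=(141757/125000 − 3/50·(0.966300+0.920500+0.881000+0.870900))/(1+3/50) = 8639/10000 ≈ 0.863900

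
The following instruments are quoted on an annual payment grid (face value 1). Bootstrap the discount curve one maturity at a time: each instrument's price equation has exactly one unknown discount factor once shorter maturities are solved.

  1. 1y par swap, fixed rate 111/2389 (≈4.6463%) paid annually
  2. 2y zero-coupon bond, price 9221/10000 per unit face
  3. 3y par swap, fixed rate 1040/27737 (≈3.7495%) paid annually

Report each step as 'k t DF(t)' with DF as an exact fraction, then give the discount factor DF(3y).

step 1 [1y] swap r/1=111/2389: DF=(1 − 111/2389·(0))/(1+111/2389) = 2389/2500 ≈ 0.955600
step 2 [2y] zero: DF = P = 9221/10000 ≈ 0.922100
step 3 [3y] swap r/1=1040/27737: DF=(1 − 1040/27737·(0.955600+0.922100))/(1+1040/27737) = 112/125 ≈ 0.896000

1 1 2389/2500
2 2 9221/10000
3 3 112/125
DF(3y) = 112/125 ≈ 0.896000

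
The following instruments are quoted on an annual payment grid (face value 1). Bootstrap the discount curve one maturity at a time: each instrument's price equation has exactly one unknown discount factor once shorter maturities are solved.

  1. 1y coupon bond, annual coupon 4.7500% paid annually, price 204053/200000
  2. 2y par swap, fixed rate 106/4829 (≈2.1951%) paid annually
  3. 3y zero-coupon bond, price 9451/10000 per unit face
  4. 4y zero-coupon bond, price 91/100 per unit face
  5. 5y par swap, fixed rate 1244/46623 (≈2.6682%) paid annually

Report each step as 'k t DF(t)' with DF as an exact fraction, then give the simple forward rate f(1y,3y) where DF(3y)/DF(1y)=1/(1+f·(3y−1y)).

step 1 [1y] bond c/1=19/400: DF=(204053/200000 − 19/400·(0))/(1+19/400) = 487/500 ≈ 0.974000
step 2 [2y] swap r/1=106/4829: DF=(1 − 106/4829·(0.974000))/(1+106/4829) = 1197/1250 ≈ 0.957600
step 3 [3y] zero: DF = P = 9451/10000 ≈ 0.945100
step 4 [4y] zero: DF = P = 91/100 ≈ 0.910000
step 5 [5y] swap r/1=1244/46623: DF=(1 − 1244/46623·(0.974000+0.957600+0.945100+0.910000))/(1+1244/46623) = 2189/2500 ≈ 0.875600

1 1 487/500
2 2 1197/1250
3 3 9451/10000
4 4 91/100
5 5 2189/2500
f(1y,3y) = ((487/500)/(9451/10000) − 1)/(2) = 289/18902 ≈ 1.5289%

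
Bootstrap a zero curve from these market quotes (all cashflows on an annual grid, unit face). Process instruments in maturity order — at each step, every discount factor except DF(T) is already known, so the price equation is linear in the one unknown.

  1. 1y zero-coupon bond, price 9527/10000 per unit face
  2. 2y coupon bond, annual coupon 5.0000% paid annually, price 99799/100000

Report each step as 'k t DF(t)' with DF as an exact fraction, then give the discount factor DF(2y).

1 1 9527/10000
2 2 9051/10000
DF(2y) = 9051/10000 ≈ 0.905100

step 1 [1y] zero: DF = P = 9527/10000 ≈ 0.952700
step 2 [2y] bond c/1=1/20: DF=(99799/100000 − 1/20·(0.952700))/(1+1/20) = 9051/10000 ≈ 0.905100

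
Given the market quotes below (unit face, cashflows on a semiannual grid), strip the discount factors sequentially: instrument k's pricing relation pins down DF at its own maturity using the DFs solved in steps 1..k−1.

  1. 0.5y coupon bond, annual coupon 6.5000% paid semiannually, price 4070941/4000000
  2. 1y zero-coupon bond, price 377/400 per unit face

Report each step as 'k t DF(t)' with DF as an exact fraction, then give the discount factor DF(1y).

1 1/2 9857/10000
2 1 377/400
DF(1y) = 377/400 ≈ 0.942500

step 1 [0.5y] bond c/2=13/400: DF=(4070941/4000000 − 13/400·(0))/(1+13/400) = 9857/10000 ≈ 0.985700
step 2 [1y] zero: DF = P = 377/400 ≈ 0.942500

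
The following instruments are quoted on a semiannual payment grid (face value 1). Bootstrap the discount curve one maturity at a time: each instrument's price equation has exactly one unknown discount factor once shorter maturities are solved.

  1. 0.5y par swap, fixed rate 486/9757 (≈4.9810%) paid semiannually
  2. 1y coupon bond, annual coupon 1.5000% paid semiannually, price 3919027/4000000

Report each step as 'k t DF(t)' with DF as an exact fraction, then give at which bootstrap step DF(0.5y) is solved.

step 1 [0.5y] swap r/2=243/9757: DF=(1 − 243/9757·(0))/(1+243/9757) = 9757/10000 ≈ 0.975700
step 2 [1y] bond c/2=3/400: DF=(3919027/4000000 − 3/400·(0.975700))/(1+3/400) = 2413/2500 ≈ 0.965200

1 1/2 9757/10000
2 1 2413/2500
DF(0.5y) is solved at step 1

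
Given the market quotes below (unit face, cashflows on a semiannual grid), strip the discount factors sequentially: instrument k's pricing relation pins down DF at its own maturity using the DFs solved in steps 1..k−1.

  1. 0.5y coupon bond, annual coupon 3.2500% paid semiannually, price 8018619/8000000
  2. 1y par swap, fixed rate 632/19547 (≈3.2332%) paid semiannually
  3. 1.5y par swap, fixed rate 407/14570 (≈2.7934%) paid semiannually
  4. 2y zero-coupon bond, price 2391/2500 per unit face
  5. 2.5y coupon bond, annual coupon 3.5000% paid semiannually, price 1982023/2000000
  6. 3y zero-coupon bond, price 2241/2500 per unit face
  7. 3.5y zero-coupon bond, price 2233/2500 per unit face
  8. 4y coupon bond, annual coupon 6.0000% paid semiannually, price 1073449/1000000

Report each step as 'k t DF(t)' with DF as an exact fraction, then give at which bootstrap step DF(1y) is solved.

1 1/2 9863/10000
2 1 2421/2500
3 3/2 9593/10000
4 2 2391/2500
5 5/2 4537/5000
6 3 2241/2500
7 7/2 2233/2500
8 4 8509/10000
DF(1y) is solved at step 2

step 1 [0.5y] bond c/2=13/800: DF=(8018619/8000000 − 13/800·(0))/(1+13/800) = 9863/10000 ≈ 0.986300
step 2 [1y] swap r/2=316/19547: DF=(1 − 316/19547·(0.986300))/(1+316/19547) = 2421/2500 ≈ 0.968400
step 3 [1.5y] swap r/2=407/29140: DF=(1 − 407/29140·(0.986300+0.968400))/(1+407/29140) = 9593/10000 ≈ 0.959300
step 4 [2y] zero: DF = P = 2391/2500 ≈ 0.956400
step 5 [2.5y] bond c/2=7/400: DF=(1982023/2000000 − 7/400·(0.986300+0.968400+0.959300+0.956400))/(1+7/400) = 4537/5000 ≈ 0.907400
step 6 [3y] zero: DF = P = 2241/2500 ≈ 0.896400
step 7 [3.5y] zero: DF = P = 2233/2500 ≈ 0.893200
step 8 [4y] bond c/2=3/100: DF=(1073449/1000000 − 3/100·(0.986300+0.968400+0.959300+0.956400+0.907400+0.896400+0.893200))/(1+3/100) = 8509/10000 ≈ 0.850900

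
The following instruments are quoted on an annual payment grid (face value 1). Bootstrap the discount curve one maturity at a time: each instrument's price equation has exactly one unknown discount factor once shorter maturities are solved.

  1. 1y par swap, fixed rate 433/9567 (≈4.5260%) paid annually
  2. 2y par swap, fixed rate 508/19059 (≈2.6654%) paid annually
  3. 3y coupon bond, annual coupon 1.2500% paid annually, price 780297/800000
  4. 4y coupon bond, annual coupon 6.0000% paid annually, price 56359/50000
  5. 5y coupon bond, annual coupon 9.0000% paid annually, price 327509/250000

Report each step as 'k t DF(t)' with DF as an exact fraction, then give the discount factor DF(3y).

step 1 [1y] swap r/1=433/9567: DF=(1 − 433/9567·(0))/(1+433/9567) = 9567/10000 ≈ 0.956700
step 2 [2y] swap r/1=508/19059: DF=(1 − 508/19059·(0.956700))/(1+508/19059) = 2373/2500 ≈ 0.949200
step 3 [3y] bond c/1=1/80: DF=(780297/800000 − 1/80·(0.956700+0.949200))/(1+1/80) = 4699/5000 ≈ 0.939800
step 4 [4y] bond c/1=3/50: DF=(56359/50000 − 3/50·(0.956700+0.949200+0.939800))/(1+3/50) = 9023/10000 ≈ 0.902300
step 5 [5y] bond c/1=9/100: DF=(327509/250000 − 9/100·(0.956700+0.949200+0.939800+0.902300))/(1+9/100) = 2231/2500 ≈ 0.892400

1 1 9567/10000
2 2 2373/2500
3 3 4699/5000
4 4 9023/10000
5 5 2231/2500
DF(3y) = 4699/5000 ≈ 0.939800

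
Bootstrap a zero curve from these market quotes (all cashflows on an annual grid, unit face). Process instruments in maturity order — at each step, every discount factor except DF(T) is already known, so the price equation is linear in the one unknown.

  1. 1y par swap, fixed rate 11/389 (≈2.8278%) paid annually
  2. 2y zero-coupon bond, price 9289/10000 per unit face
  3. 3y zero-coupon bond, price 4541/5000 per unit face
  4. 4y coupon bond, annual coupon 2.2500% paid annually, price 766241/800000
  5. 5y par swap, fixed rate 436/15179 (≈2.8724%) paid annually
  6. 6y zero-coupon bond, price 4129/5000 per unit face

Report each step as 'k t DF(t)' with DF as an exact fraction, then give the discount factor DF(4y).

step 1 [1y] swap r/1=11/389: DF=(1 − 11/389·(0))/(1+11/389) = 389/400 ≈ 0.972500
step 2 [2y] zero: DF = P = 9289/10000 ≈ 0.928900
step 3 [3y] zero: DF = P = 4541/5000 ≈ 0.908200
step 4 [4y] bond c/1=9/400: DF=(766241/800000 − 9/400·(0.972500+0.928900+0.908200))/(1+9/400) = 8749/10000 ≈ 0.874900
step 5 [5y] swap r/1=436/15179: DF=(1 − 436/15179·(0.972500+0.928900+0.908200+0.874900))/(1+436/15179) = 2173/2500 ≈ 0.869200
step 6 [6y] zero: DF = P = 4129/5000 ≈ 0.825800

1 1 389/400
2 2 9289/10000
3 3 4541/5000
4 4 8749/10000
5 5 2173/2500
6 6 4129/5000
DF(4y) = 8749/10000 ≈ 0.874900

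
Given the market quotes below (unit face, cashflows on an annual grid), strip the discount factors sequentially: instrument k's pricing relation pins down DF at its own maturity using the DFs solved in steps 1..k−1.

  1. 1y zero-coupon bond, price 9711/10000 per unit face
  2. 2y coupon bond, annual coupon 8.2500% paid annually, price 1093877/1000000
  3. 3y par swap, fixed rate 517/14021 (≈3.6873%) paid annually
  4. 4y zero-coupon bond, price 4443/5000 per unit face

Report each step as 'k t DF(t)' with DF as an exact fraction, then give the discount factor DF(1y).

1 1 9711/10000
2 2 1873/2000
3 3 4483/5000
4 4 4443/5000
DF(1y) = 9711/10000 ≈ 0.971100

step 1 [1y] zero: DF = P = 9711/10000 ≈ 0.971100
step 2 [2y] bond c/1=33/400: DF=(1093877/1000000 − 33/400·(0.971100))/(1+33/400) = 1873/2000 ≈ 0.936500
step 3 [3y] swap r/1=517/14021: DF=(1 − 517/14021·(0.971100+0.936500))/(1+517/14021) = 4483/5000 ≈ 0.896600
step 4 [4y] zero: DF = P = 4443/5000 ≈ 0.888600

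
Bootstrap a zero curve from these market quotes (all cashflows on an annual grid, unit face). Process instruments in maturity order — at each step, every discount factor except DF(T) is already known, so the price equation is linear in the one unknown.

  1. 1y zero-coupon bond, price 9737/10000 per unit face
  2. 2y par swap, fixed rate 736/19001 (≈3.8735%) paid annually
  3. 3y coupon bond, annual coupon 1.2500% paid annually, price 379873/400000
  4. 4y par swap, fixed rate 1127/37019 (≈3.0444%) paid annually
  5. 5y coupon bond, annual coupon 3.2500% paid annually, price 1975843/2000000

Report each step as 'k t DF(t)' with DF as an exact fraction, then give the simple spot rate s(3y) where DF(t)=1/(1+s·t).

1 1 9737/10000
2 2 579/625
3 3 1829/2000
4 4 8873/10000
5 5 8403/10000
s(3y) = (1/(1829/2000) − 1)/(3) = 57/1829 ≈ 3.1165%

step 1 [1y] zero: DF = P = 9737/10000 ≈ 0.973700
step 2 [2y] swap r/1=736/19001: DF=(1 − 736/19001·(0.973700))/(1+736/19001) = 579/625 ≈ 0.926400
step 3 [3y] bond c/1=1/80: DF=(379873/400000 − 1/80·(0.973700+0.926400))/(1+1/80) = 1829/2000 ≈ 0.914500
step 4 [4y] swap r/1=1127/37019: DF=(1 − 1127/37019·(0.973700+0.926400+0.914500))/(1+1127/37019) = 8873/10000 ≈ 0.887300
step 5 [5y] bond c/1=13/400: DF=(1975843/2000000 − 13/400·(0.973700+0.926400+0.914500+0.887300))/(1+13/400) = 8403/10000 ≈ 0.840300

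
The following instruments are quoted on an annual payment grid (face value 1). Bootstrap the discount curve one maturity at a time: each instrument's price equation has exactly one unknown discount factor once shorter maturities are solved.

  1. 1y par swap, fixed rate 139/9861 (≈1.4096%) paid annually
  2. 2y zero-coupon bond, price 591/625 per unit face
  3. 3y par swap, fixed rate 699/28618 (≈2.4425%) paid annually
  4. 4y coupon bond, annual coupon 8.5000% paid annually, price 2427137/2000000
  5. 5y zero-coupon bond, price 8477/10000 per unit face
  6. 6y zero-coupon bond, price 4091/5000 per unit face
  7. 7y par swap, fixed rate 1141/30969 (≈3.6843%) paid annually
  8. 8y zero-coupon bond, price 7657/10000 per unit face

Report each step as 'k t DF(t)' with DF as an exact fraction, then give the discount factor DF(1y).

step 1 [1y] swap r/1=139/9861: DF=(1 − 139/9861·(0))/(1+139/9861) = 9861/10000 ≈ 0.986100
step 2 [2y] zero: DF = P = 591/625 ≈ 0.945600
step 3 [3y] swap r/1=699/28618: DF=(1 − 699/28618·(0.986100+0.945600))/(1+699/28618) = 9301/10000 ≈ 0.930100
step 4 [4y] bond c/1=17/200: DF=(2427137/2000000 − 17/200·(0.986100+0.945600+0.930100))/(1+17/200) = 8943/10000 ≈ 0.894300
step 5 [5y] zero: DF = P = 8477/10000 ≈ 0.847700
step 6 [6y] zero: DF = P = 4091/5000 ≈ 0.818200
step 7 [7y] swap r/1=1141/30969: DF=(1 − 1141/30969·(0.986100+0.945600+0.930100+0.894300+0.847700+0.818200))/(1+1141/30969) = 3859/5000 ≈ 0.771800
step 8 [8y] zero: DF = P = 7657/10000 ≈ 0.765700

1 1 9861/10000
2 2 591/625
3 3 9301/10000
4 4 8943/10000
5 5 8477/10000
6 6 4091/5000
7 7 3859/5000
8 8 7657/10000
DF(1y) = 9861/10000 ≈ 0.986100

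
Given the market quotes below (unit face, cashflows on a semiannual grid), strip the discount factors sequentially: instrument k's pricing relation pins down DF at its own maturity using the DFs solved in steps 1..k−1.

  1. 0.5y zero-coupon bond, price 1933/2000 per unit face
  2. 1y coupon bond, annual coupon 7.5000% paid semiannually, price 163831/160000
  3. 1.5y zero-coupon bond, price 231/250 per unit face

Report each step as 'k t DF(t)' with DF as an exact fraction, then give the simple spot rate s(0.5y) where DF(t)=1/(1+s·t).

1 1/2 1933/2000
2 1 119/125
3 3/2 231/250
s(0.5y) = (1/(1933/2000) − 1)/(1/2) = 134/1933 ≈ 6.9322%

step 1 [0.5y] zero: DF = P = 1933/2000 ≈ 0.966500
step 2 [1y] bond c/2=3/80: DF=(163831/160000 − 3/80·(0.966500))/(1+3/80) = 119/125 ≈ 0.952000
step 3 [1.5y] zero: DF = P = 231/250 ≈ 0.924000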